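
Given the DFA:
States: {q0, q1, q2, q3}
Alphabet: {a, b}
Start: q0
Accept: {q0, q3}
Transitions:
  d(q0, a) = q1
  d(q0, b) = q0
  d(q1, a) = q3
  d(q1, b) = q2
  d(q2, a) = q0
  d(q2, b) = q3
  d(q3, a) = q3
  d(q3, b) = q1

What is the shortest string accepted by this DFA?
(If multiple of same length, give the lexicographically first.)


BFS by string length (lex-first path to each state shown):
  len 0: q0<-""
Found accept state at length 0.

"" (empty string)


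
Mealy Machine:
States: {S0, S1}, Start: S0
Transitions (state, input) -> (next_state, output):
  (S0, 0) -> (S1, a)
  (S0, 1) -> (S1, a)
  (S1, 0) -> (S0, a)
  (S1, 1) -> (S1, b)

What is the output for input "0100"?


Step-by-step:
  (S0, 0) -> (S1, a)
  (S1, 1) -> (S1, b)
  (S1, 0) -> (S0, a)
  (S0, 0) -> (S1, a)

"abaa"


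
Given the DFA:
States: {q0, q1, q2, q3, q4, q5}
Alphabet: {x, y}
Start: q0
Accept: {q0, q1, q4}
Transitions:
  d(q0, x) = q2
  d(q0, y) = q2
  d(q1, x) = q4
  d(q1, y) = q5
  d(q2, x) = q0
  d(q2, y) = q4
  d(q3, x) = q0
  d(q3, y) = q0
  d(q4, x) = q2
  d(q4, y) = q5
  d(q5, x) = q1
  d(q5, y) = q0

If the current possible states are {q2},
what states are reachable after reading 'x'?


Apply transition on 'x' from each current state:
  d(q2, x) = q0

{q0}


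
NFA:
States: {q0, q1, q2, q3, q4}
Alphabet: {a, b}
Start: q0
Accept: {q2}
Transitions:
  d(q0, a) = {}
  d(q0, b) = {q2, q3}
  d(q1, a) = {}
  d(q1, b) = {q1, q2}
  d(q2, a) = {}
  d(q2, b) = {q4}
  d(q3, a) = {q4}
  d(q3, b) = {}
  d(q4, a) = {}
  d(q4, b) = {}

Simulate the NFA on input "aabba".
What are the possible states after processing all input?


Start: {q0}
  --a--> {}
  --a--> {}
  --b--> {}
  --b--> {}
  --a--> {}

{} (empty set, no valid transitions)


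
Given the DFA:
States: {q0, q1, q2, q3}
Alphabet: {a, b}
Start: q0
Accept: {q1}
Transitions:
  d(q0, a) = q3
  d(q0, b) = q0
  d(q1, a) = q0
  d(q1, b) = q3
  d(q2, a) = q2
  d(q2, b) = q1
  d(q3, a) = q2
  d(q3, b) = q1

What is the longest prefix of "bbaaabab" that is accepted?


Run the DFA, marking each prefix where the state is accepting:
  "" -> q0 [reject]
  "b" -> q0 [reject]
  "bb" -> q0 [reject]
  "bba" -> q3 [reject]
  "bbaa" -> q2 [reject]
  "bbaaa" -> q2 [reject]
  "bbaaab" -> q1 [accept]
  "bbaaaba" -> q0 [reject]
  "bbaaabab" -> q0 [reject]

"bbaaab"


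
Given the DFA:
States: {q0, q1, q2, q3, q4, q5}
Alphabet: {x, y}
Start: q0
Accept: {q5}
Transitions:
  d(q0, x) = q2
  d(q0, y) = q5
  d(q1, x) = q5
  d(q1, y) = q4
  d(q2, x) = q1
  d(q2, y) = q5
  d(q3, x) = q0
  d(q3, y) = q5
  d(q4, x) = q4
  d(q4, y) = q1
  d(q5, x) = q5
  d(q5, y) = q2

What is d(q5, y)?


Looking up transition d(q5, y)

q2


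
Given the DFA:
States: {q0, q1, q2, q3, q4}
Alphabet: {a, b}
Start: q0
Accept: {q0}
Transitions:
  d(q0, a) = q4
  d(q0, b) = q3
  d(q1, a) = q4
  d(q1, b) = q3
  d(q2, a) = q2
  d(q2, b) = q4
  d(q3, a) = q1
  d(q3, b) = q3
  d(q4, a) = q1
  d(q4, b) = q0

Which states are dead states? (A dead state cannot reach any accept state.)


Forward reachability from each state:
  q0 -> reaches accept state q0 (live)
  q1 -> reaches accept state q0 (live)
  q2 -> reaches accept state q0 (live)
  q3 -> reaches accept state q0 (live)
  q4 -> reaches accept state q0 (live)

None (all states can reach an accept state)


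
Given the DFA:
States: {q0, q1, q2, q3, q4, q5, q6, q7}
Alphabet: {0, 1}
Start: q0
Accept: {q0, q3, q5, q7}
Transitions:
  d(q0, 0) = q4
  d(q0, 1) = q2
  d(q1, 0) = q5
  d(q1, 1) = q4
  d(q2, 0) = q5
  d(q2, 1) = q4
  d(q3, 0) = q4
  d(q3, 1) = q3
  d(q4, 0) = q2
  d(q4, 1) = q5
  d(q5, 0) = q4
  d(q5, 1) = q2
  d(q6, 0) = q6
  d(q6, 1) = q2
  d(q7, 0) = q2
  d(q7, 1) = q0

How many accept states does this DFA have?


Accept states listed: {q0, q3, q5, q7}
Counting: q0(1) q3(2) q5(3) q7(4)

4


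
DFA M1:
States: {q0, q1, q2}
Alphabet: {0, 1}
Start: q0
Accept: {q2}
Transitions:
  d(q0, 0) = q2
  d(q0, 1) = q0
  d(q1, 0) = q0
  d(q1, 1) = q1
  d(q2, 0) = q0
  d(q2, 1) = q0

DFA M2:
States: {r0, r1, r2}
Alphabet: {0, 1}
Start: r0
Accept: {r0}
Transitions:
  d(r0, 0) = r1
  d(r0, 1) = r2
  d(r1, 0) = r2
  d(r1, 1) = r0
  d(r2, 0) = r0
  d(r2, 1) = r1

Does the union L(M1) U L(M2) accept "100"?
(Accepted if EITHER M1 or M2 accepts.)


M1: final=q0 accepted=False
M2: final=r1 accepted=False

No, union rejects (neither accepts)


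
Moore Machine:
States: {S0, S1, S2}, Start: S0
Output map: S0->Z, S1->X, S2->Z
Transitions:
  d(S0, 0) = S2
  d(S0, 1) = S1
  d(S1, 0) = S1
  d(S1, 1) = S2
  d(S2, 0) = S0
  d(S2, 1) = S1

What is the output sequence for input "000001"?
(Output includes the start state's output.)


Start: S0 (output Z)
  --0--> S2 (output Z)
  --0--> S0 (output Z)
  --0--> S2 (output Z)
  --0--> S0 (output Z)
  --0--> S2 (output Z)
  --1--> S1 (output X)

"ZZZZZZX"


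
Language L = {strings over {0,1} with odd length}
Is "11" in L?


length = 2; 2 mod 2 = 0

No, "11" is not in L


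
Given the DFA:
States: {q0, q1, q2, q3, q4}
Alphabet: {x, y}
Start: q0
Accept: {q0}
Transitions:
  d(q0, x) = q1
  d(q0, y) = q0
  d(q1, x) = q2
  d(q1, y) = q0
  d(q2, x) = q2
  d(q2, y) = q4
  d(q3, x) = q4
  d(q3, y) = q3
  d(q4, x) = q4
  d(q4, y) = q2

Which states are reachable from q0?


BFS from q0:
  layer 0: {q0}
  layer 1: {q1}
  layer 2: {q2}
  layer 3: {q4}

{q0, q1, q2, q4}


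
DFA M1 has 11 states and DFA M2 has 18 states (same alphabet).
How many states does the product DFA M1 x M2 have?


Product construction pairs every M1 state with every M2 state.
11 * 18 = 198

198


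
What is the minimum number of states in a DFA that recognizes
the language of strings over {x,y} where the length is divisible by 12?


States track (length) mod 12.
Need 12 states: one per remainder 0..11; accept = remainder 0.

12


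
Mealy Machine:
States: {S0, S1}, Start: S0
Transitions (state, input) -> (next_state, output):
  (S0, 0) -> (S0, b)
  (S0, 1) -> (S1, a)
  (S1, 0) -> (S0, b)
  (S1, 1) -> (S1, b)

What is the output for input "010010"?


Step-by-step:
  (S0, 0) -> (S0, b)
  (S0, 1) -> (S1, a)
  (S1, 0) -> (S0, b)
  (S0, 0) -> (S0, b)
  (S0, 1) -> (S1, a)
  (S1, 0) -> (S0, b)

"babbab"


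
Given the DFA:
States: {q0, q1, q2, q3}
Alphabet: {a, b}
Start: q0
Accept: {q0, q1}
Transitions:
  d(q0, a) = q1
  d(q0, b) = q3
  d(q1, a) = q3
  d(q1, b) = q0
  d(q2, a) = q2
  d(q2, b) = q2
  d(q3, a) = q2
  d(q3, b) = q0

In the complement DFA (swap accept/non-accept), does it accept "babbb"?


Trace: q0 -> q3 -> q2 -> q2 -> q2 -> q2
Final: q2
Original accept: {q0, q1}
Complement: q2 is not in original accept

Yes, complement accepts (original rejects)


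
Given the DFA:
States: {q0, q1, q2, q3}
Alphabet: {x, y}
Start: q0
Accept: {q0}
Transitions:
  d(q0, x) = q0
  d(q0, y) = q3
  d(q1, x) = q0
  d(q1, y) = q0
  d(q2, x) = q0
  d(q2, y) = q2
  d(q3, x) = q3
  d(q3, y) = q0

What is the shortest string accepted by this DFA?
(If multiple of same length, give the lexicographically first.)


BFS by string length (lex-first path to each state shown):
  len 0: q0<-""
Found accept state at length 0.

"" (empty string)


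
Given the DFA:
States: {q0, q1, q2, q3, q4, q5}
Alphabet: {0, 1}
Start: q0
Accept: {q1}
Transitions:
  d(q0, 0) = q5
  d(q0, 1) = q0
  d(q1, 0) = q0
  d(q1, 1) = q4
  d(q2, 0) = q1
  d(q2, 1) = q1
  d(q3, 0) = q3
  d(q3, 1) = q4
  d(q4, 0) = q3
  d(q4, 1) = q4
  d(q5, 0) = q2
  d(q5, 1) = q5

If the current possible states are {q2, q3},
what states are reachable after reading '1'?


Apply transition on '1' from each current state:
  d(q2, 1) = q1
  d(q3, 1) = q4

{q1, q4}


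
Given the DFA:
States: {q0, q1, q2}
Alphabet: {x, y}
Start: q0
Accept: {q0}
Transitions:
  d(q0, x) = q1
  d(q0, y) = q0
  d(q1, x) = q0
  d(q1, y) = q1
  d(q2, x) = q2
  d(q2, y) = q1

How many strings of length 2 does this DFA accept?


Enumerating all length-2 strings:
  "xx" -> q0 [accept]
  "xy" -> q1 [reject]
  "yx" -> q1 [reject]
  "yy" -> q0 [accept]

2 out of 4


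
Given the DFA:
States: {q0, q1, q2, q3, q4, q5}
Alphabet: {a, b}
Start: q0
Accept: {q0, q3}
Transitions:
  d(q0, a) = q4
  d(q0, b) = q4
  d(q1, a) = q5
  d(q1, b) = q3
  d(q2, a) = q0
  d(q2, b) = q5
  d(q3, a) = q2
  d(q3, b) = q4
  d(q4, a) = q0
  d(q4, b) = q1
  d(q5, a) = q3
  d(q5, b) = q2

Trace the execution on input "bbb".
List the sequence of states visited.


Input: bbb
d(q0, b) = q4
d(q4, b) = q1
d(q1, b) = q3


q0 -> q4 -> q1 -> q3


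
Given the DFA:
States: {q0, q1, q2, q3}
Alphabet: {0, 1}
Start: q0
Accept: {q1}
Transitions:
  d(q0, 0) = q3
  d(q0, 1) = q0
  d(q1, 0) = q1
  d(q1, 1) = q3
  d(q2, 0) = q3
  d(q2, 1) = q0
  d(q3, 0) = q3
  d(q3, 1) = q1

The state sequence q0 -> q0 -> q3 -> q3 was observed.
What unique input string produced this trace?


Trace back each transition to find the symbol:
  q0 --[1]--> q0
  q0 --[0]--> q3
  q3 --[0]--> q3

"100"


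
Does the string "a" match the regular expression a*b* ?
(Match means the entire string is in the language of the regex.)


|string| = 1; first = 'a'; last = 'a'

Yes, "a" matches a*b*


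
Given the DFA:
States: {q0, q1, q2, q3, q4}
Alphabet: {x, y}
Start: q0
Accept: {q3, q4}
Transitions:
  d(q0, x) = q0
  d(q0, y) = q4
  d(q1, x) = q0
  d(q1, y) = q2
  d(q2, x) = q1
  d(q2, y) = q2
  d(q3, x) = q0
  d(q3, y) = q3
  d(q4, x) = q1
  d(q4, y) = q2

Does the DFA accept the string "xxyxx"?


Trace: q0 -> q0 -> q0 -> q4 -> q1 -> q0
Final state: q0
Accept states: {q3, q4}

No, rejected (final state q0 is not an accept state)


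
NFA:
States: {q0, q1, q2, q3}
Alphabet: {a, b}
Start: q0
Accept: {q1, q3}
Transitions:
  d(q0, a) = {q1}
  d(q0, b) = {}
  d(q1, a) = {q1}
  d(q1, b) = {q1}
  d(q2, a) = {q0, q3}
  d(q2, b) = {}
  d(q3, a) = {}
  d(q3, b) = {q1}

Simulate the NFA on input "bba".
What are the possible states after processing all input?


Start: {q0}
  --b--> {}
  --b--> {}
  --a--> {}

{} (empty set, no valid transitions)


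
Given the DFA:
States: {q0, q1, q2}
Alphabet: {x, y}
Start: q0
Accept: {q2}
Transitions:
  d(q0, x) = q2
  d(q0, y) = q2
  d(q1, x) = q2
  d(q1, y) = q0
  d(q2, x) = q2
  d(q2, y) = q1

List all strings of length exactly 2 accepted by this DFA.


All strings of length 2: 4 total
Accepted: 2

"xx", "yx"


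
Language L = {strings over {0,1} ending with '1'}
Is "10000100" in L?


last symbol = '0'

No, "10000100" is not in L


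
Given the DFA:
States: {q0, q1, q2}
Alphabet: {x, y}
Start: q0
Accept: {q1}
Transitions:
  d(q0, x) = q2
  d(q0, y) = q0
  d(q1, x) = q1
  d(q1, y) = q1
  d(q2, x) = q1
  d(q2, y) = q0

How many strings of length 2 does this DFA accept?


Enumerating all length-2 strings:
  "xx" -> q1 [accept]
  "xy" -> q0 [reject]
  "yx" -> q2 [reject]
  "yy" -> q0 [reject]

1 out of 4


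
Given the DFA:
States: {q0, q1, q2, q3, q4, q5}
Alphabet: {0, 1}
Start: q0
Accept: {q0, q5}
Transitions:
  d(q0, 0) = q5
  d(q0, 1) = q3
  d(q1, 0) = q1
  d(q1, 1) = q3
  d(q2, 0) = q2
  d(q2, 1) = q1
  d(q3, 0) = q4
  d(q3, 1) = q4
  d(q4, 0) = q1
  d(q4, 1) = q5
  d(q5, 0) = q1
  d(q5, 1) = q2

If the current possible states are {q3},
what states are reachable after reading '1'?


Apply transition on '1' from each current state:
  d(q3, 1) = q4

{q4}


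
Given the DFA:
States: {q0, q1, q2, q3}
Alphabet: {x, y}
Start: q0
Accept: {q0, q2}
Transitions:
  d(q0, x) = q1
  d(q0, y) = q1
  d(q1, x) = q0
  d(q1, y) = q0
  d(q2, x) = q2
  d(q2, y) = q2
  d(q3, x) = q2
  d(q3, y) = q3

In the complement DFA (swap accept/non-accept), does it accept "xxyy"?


Trace: q0 -> q1 -> q0 -> q1 -> q0
Final: q0
Original accept: {q0, q2}
Complement: q0 is in original accept

No, complement rejects (original accepts)


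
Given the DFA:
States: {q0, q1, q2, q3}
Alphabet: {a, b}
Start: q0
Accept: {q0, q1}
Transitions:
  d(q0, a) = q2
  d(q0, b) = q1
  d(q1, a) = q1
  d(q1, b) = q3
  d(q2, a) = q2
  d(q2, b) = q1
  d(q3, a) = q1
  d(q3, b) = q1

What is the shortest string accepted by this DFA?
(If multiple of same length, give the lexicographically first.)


BFS by string length (lex-first path to each state shown):
  len 0: q0<-""
Found accept state at length 0.

"" (empty string)


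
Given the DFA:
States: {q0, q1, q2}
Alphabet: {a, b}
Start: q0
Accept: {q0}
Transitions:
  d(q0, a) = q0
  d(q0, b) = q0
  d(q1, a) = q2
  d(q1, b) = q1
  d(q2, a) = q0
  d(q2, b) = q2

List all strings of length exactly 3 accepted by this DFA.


All strings of length 3: 8 total
Accepted: 8

"aaa", "aab", "aba", "abb", "baa", "bab", "bba", "bbb"


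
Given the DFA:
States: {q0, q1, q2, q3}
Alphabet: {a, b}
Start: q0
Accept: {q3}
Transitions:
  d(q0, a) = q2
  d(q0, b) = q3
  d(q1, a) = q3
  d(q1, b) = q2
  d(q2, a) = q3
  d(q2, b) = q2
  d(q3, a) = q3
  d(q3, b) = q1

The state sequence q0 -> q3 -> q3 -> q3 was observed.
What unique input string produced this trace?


Trace back each transition to find the symbol:
  q0 --[b]--> q3
  q3 --[a]--> q3
  q3 --[a]--> q3

"baa"


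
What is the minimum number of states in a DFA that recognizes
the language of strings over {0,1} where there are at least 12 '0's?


States: count = 0, 1, ..., 11, and a final '>= 12' state.
Total: 12 + 1 = 13. Accept = '>= 12' state.

13


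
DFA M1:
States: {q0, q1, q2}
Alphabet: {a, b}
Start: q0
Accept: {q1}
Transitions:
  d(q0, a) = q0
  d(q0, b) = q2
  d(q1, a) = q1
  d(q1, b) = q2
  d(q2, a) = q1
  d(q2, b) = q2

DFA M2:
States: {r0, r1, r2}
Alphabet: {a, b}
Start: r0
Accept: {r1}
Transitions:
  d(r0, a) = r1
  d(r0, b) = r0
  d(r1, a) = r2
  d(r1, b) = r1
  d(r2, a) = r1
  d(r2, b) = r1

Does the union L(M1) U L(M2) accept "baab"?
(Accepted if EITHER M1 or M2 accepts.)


M1: final=q2 accepted=False
M2: final=r1 accepted=True

Yes, union accepts


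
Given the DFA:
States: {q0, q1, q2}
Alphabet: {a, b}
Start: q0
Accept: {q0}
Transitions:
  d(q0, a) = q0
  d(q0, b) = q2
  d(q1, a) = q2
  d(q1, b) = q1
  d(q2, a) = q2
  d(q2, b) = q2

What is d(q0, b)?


Looking up transition d(q0, b)

q2


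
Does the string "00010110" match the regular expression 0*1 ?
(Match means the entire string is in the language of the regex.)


|string| = 8; first = '0'; last = '0'

No, "00010110" does not match 0*1


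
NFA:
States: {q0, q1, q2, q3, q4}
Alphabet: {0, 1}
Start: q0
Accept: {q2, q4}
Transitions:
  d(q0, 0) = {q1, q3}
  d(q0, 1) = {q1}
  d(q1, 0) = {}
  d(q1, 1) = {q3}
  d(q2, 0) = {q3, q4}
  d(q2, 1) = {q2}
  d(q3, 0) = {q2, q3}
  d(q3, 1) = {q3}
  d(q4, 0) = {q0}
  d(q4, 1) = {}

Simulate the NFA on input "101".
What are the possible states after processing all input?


Start: {q0}
  --1--> {q1}
  --0--> {}
  --1--> {}

{} (empty set, no valid transitions)


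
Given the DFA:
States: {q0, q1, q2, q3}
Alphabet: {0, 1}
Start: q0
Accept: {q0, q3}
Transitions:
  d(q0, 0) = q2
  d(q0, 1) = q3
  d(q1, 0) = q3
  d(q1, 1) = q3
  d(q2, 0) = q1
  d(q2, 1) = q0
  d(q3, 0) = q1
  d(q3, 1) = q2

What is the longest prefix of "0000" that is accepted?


Run the DFA, marking each prefix where the state is accepting:
  "" -> q0 [accept]
  "0" -> q2 [reject]
  "00" -> q1 [reject]
  "000" -> q3 [accept]
  "0000" -> q1 [reject]

"000"


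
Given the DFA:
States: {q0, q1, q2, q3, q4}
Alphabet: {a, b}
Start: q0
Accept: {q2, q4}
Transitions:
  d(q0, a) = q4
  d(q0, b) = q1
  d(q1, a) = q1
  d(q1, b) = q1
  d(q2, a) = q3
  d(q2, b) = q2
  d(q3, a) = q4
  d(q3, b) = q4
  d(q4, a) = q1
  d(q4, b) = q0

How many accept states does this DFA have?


Accept states listed: {q2, q4}
Counting: q2(1) q4(2)

2


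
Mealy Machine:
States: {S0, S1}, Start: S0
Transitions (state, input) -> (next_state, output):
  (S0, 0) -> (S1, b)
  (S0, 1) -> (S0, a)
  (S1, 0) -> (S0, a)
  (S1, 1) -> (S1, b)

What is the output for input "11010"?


Step-by-step:
  (S0, 1) -> (S0, a)
  (S0, 1) -> (S0, a)
  (S0, 0) -> (S1, b)
  (S1, 1) -> (S1, b)
  (S1, 0) -> (S0, a)

"aabba"


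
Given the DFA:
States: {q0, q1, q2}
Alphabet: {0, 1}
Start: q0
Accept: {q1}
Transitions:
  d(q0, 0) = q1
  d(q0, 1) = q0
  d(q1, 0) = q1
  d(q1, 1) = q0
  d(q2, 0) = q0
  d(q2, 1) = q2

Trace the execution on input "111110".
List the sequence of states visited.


Input: 111110
d(q0, 1) = q0
d(q0, 1) = q0
d(q0, 1) = q0
d(q0, 1) = q0
d(q0, 1) = q0
d(q0, 0) = q1


q0 -> q0 -> q0 -> q0 -> q0 -> q0 -> q1


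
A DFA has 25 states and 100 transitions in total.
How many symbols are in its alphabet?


Each state has exactly one transition per symbol.
|alphabet| = transitions / states = 100 / 25 = 4

4


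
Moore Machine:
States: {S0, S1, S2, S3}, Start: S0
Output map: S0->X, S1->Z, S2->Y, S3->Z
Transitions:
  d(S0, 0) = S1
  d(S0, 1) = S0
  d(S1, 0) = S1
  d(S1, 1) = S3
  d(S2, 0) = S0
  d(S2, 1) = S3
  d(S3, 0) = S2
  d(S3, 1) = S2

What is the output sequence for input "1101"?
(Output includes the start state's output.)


Start: S0 (output X)
  --1--> S0 (output X)
  --1--> S0 (output X)
  --0--> S1 (output Z)
  --1--> S3 (output Z)

"XXXZZ"


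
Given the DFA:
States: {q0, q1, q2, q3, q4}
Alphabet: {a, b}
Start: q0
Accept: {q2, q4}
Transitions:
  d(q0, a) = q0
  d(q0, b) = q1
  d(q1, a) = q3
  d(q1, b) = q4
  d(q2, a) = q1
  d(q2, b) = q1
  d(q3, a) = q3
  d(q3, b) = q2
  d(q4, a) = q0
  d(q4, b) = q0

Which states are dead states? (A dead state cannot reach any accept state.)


Forward reachability from each state:
  q0 -> reaches accept state q2 (live)
  q1 -> reaches accept state q2 (live)
  q2 -> reaches accept state q2 (live)
  q3 -> reaches accept state q2 (live)
  q4 -> reaches accept state q2 (live)

None (all states can reach an accept state)


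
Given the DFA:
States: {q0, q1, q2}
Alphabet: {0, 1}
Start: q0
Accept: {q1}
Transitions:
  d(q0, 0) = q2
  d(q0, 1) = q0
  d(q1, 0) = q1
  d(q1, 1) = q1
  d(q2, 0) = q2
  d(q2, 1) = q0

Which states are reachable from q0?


BFS from q0:
  layer 0: {q0}
  layer 1: {q2}

{q0, q2}


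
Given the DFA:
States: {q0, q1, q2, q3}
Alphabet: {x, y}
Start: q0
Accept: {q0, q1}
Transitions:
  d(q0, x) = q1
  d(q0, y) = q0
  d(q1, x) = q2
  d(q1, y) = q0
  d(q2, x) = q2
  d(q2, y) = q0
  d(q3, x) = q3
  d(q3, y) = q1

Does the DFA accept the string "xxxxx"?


Trace: q0 -> q1 -> q2 -> q2 -> q2 -> q2
Final state: q2
Accept states: {q0, q1}

No, rejected (final state q2 is not an accept state)


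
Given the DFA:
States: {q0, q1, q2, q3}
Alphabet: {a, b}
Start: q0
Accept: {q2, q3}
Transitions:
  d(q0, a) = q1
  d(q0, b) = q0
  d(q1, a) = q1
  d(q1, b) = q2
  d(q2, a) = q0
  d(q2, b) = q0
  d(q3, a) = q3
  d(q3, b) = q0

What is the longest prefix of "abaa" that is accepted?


Run the DFA, marking each prefix where the state is accepting:
  "" -> q0 [reject]
  "a" -> q1 [reject]
  "ab" -> q2 [accept]
  "aba" -> q0 [reject]
  "abaa" -> q1 [reject]

"ab"


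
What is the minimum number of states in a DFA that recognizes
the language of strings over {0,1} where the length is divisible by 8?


States track (length) mod 8.
Need 8 states: one per remainder 0..7; accept = remainder 0.

8


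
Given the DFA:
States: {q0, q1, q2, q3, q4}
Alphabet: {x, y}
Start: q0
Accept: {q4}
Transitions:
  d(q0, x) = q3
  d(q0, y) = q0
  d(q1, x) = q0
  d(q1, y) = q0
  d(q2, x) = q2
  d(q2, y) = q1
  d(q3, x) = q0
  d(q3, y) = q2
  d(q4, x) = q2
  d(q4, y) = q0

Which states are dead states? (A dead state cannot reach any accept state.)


Forward reachability from each state:
  q0 -> reaches {q0, q1, q2, q3}, no accept state (dead)
  q1 -> reaches {q0, q1, q2, q3}, no accept state (dead)
  q2 -> reaches {q0, q1, q2, q3}, no accept state (dead)
  q3 -> reaches {q0, q1, q2, q3}, no accept state (dead)
  q4 -> reaches accept state q4 (live)

{q0, q1, q2, q3}


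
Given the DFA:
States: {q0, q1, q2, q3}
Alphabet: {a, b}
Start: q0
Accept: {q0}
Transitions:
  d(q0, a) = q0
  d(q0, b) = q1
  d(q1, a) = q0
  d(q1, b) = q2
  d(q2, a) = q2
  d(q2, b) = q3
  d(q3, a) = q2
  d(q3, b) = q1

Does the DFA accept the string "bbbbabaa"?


Trace: q0 -> q1 -> q2 -> q3 -> q1 -> q0 -> q1 -> q0 -> q0
Final state: q0
Accept states: {q0}

Yes, accepted (final state q0 is an accept state)


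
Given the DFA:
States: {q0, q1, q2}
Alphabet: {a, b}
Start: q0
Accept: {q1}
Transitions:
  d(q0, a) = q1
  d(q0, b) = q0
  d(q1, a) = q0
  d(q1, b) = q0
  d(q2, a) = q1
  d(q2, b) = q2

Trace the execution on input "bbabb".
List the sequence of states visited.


Input: bbabb
d(q0, b) = q0
d(q0, b) = q0
d(q0, a) = q1
d(q1, b) = q0
d(q0, b) = q0


q0 -> q0 -> q0 -> q1 -> q0 -> q0


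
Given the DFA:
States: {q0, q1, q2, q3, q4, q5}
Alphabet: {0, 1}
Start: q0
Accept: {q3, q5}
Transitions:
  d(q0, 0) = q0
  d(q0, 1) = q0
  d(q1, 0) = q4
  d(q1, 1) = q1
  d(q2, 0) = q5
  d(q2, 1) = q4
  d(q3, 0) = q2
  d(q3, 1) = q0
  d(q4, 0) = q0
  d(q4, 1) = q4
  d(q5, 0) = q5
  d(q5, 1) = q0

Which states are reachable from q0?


BFS from q0:
  layer 0: {q0}

{q0}


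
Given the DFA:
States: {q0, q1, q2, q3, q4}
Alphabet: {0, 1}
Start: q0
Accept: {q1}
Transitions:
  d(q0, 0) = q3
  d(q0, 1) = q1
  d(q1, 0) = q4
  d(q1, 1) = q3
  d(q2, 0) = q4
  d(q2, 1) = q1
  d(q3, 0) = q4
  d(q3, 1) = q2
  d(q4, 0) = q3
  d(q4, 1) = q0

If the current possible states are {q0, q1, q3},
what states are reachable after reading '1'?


Apply transition on '1' from each current state:
  d(q0, 1) = q1
  d(q1, 1) = q3
  d(q3, 1) = q2

{q1, q2, q3}


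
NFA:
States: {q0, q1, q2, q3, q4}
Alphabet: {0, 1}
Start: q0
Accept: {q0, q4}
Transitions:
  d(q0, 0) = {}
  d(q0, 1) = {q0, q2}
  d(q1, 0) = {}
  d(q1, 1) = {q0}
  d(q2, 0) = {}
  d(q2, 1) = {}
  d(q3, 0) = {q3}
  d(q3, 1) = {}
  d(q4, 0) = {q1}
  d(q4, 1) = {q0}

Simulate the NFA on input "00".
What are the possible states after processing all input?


Start: {q0}
  --0--> {}
  --0--> {}

{} (empty set, no valid transitions)


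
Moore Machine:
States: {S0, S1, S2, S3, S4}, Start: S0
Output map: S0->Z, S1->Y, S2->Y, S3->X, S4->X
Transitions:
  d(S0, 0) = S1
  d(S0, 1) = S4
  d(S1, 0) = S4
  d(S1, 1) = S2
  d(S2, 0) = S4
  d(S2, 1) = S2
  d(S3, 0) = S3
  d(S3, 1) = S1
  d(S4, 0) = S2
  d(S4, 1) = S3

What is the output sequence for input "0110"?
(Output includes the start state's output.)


Start: S0 (output Z)
  --0--> S1 (output Y)
  --1--> S2 (output Y)
  --1--> S2 (output Y)
  --0--> S4 (output X)

"ZYYYX"


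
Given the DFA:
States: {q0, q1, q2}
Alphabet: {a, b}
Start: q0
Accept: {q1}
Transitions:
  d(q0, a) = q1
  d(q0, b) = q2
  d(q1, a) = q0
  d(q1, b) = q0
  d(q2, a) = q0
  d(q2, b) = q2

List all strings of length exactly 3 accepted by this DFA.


All strings of length 3: 8 total
Accepted: 3

"aaa", "aba", "baa"


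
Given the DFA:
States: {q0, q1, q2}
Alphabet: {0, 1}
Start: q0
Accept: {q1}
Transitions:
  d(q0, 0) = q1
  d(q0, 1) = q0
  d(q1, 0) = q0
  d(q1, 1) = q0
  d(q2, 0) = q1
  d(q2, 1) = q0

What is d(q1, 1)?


Looking up transition d(q1, 1)

q0


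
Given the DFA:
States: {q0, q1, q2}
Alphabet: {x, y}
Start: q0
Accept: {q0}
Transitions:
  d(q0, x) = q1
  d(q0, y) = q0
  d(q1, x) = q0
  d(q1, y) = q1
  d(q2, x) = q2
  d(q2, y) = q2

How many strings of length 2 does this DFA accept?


Enumerating all length-2 strings:
  "xx" -> q0 [accept]
  "xy" -> q1 [reject]
  "yx" -> q1 [reject]
  "yy" -> q0 [accept]

2 out of 4


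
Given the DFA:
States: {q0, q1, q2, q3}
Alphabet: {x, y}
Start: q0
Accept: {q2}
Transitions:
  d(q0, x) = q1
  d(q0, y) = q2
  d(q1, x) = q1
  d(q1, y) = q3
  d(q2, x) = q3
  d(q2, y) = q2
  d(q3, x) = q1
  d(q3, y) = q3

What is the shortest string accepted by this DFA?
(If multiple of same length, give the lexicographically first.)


BFS by string length (lex-first path to each state shown):
  len 0: q0<-""
  len 1: q1<-"x", q2<-"y"
Found accept state at length 1.

"y"


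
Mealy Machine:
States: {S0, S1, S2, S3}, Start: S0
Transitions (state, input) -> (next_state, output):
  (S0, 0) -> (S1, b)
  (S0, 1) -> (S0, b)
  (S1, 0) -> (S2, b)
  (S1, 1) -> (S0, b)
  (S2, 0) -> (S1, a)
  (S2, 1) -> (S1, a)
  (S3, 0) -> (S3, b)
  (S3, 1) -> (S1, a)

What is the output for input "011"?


Step-by-step:
  (S0, 0) -> (S1, b)
  (S1, 1) -> (S0, b)
  (S0, 1) -> (S0, b)

"bbb"


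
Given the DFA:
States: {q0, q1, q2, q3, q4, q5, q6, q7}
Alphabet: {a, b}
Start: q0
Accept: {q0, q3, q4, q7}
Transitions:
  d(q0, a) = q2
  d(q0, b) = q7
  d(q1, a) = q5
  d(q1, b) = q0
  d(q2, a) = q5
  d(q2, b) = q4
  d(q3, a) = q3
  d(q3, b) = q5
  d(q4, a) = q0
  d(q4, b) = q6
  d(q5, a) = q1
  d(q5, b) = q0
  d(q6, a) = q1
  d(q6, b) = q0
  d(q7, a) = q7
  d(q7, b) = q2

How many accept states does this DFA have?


Accept states listed: {q0, q3, q4, q7}
Counting: q0(1) q3(2) q4(3) q7(4)

4


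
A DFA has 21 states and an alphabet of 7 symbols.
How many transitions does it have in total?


Each state has exactly one transition per symbol.
21 * 7 = 147

147


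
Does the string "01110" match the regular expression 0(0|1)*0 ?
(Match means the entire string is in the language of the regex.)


|string| = 5; first = '0'; last = '0'

Yes, "01110" matches 0(0|1)*0


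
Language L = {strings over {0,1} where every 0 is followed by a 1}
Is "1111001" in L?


'00' present: True; ends with '0': False

No, "1111001" is not in L


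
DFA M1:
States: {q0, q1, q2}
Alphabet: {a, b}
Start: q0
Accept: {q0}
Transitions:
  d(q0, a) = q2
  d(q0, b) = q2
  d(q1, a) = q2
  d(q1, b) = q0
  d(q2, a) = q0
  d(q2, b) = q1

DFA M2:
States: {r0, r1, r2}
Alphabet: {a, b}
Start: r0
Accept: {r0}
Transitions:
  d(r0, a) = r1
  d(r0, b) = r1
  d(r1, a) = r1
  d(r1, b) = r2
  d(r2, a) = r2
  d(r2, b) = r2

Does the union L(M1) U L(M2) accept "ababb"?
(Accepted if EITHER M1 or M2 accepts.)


M1: final=q0 accepted=True
M2: final=r2 accepted=False

Yes, union accepts


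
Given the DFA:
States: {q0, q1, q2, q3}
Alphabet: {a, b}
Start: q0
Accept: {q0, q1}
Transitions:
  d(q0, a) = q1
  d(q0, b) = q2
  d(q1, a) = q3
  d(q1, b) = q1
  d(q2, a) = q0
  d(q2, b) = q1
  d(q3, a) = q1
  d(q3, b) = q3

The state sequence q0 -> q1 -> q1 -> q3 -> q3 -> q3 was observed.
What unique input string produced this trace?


Trace back each transition to find the symbol:
  q0 --[a]--> q1
  q1 --[b]--> q1
  q1 --[a]--> q3
  q3 --[b]--> q3
  q3 --[b]--> q3

"ababb"


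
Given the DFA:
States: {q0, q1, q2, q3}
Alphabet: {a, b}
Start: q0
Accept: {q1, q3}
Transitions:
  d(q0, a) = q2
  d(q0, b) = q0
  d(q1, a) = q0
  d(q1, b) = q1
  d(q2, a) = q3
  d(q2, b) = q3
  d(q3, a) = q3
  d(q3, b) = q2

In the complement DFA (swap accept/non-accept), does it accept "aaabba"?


Trace: q0 -> q2 -> q3 -> q3 -> q2 -> q3 -> q3
Final: q3
Original accept: {q1, q3}
Complement: q3 is in original accept

No, complement rejects (original accepts)


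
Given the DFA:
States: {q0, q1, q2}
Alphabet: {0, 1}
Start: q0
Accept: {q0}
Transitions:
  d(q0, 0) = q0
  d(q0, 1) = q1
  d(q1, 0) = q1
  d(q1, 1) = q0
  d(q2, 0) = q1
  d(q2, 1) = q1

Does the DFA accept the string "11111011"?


Trace: q0 -> q1 -> q0 -> q1 -> q0 -> q1 -> q1 -> q0 -> q1
Final state: q1
Accept states: {q0}

No, rejected (final state q1 is not an accept state)


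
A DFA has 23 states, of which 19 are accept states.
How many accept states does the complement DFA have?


Complement swaps accept and non-accept states.
23 - 19 = 4

4


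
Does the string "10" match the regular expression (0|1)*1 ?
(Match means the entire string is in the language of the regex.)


|string| = 2; first = '1'; last = '0'

No, "10" does not match (0|1)*1


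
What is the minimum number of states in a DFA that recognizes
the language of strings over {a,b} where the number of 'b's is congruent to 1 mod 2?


States track (count of 'b') mod 2.
Need 2 states: one per remainder 0..1; accept = remainder 1.

2


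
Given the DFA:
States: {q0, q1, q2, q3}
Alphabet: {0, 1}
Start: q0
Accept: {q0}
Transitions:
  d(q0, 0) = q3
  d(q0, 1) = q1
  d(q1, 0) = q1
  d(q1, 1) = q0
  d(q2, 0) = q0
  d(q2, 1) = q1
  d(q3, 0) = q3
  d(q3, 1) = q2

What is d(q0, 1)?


Looking up transition d(q0, 1)

q1


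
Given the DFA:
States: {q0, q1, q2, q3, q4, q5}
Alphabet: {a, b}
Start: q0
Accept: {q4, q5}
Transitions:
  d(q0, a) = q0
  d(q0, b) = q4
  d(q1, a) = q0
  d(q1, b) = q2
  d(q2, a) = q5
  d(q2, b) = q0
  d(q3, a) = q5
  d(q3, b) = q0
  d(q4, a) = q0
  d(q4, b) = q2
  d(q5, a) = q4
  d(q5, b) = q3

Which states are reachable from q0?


BFS from q0:
  layer 0: {q0}
  layer 1: {q4}
  layer 2: {q2}
  layer 3: {q5}
  layer 4: {q3}

{q0, q2, q3, q4, q5}


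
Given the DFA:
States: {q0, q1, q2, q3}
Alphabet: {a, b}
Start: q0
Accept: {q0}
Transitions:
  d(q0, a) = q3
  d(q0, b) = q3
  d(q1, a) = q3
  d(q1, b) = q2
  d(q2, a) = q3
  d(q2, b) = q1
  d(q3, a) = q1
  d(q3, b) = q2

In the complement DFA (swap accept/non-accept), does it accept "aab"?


Trace: q0 -> q3 -> q1 -> q2
Final: q2
Original accept: {q0}
Complement: q2 is not in original accept

Yes, complement accepts (original rejects)


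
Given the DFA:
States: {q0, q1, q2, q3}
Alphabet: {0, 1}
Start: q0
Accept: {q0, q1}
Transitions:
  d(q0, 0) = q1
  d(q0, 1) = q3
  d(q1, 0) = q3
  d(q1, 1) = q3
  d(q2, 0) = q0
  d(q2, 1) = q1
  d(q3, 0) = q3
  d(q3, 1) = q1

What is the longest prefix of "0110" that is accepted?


Run the DFA, marking each prefix where the state is accepting:
  "" -> q0 [accept]
  "0" -> q1 [accept]
  "01" -> q3 [reject]
  "011" -> q1 [accept]
  "0110" -> q3 [reject]

"011"


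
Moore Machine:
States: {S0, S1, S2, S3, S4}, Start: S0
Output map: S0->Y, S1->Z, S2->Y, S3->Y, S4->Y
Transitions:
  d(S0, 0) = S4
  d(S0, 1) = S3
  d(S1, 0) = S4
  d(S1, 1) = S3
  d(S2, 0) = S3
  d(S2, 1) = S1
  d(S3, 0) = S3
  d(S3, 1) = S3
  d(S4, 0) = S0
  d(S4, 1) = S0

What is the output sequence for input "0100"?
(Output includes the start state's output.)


Start: S0 (output Y)
  --0--> S4 (output Y)
  --1--> S0 (output Y)
  --0--> S4 (output Y)
  --0--> S0 (output Y)

"YYYYY"


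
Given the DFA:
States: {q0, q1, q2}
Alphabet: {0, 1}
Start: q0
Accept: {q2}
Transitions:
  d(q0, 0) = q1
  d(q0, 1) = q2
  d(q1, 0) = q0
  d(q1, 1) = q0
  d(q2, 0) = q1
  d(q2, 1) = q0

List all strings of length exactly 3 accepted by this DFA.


All strings of length 3: 8 total
Accepted: 3

"001", "011", "111"


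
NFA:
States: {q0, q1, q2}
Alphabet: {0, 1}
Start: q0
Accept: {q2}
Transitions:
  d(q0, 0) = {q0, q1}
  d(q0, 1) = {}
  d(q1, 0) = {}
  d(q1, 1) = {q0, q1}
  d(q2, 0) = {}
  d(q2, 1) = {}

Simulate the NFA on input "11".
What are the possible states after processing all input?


Start: {q0}
  --1--> {}
  --1--> {}

{} (empty set, no valid transitions)


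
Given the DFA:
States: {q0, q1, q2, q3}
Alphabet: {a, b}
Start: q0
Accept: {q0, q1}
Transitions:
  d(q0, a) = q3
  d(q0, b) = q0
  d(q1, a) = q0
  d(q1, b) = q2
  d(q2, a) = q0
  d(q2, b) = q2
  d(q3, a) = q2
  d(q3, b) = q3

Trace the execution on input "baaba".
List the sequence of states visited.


Input: baaba
d(q0, b) = q0
d(q0, a) = q3
d(q3, a) = q2
d(q2, b) = q2
d(q2, a) = q0


q0 -> q0 -> q3 -> q2 -> q2 -> q0


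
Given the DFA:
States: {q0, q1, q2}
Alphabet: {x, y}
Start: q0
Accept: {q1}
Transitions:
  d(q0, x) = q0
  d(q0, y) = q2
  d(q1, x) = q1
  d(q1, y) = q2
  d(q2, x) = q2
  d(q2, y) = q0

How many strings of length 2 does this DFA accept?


Enumerating all length-2 strings:
  "xx" -> q0 [reject]
  "xy" -> q2 [reject]
  "yx" -> q2 [reject]
  "yy" -> q0 [reject]

0 out of 4


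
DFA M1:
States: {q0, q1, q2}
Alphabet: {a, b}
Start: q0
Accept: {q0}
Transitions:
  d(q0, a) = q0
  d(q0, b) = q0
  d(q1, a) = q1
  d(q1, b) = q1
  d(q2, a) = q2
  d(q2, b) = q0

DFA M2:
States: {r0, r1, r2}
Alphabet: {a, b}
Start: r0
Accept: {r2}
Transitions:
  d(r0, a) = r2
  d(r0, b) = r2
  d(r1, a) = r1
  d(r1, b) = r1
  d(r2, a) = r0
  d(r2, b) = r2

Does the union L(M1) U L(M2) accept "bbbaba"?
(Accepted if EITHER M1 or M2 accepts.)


M1: final=q0 accepted=True
M2: final=r0 accepted=False

Yes, union accepts


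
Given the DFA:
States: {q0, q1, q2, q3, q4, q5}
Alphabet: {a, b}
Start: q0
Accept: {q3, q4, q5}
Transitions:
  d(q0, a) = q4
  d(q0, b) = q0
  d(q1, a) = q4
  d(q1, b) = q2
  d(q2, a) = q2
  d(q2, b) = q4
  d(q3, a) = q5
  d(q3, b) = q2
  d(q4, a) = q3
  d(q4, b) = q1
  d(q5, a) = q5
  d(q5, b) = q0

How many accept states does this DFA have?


Accept states listed: {q3, q4, q5}
Counting: q3(1) q4(2) q5(3)

3


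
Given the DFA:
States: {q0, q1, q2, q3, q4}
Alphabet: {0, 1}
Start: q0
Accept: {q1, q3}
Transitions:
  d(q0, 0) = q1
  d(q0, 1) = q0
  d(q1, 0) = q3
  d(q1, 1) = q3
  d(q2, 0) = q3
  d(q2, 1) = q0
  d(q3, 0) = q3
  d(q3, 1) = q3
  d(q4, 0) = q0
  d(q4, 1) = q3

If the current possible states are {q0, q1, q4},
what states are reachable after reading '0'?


Apply transition on '0' from each current state:
  d(q0, 0) = q1
  d(q1, 0) = q3
  d(q4, 0) = q0

{q0, q1, q3}


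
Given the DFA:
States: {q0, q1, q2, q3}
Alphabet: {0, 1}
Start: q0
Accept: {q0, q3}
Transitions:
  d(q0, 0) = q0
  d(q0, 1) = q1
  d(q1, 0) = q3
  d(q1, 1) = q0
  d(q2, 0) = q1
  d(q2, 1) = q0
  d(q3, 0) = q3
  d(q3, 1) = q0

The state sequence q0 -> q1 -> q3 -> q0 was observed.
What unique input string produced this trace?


Trace back each transition to find the symbol:
  q0 --[1]--> q1
  q1 --[0]--> q3
  q3 --[1]--> q0

"101"


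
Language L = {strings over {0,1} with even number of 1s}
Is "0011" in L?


count('1') = 2; 2 mod 2 = 0

Yes, "0011" is in L


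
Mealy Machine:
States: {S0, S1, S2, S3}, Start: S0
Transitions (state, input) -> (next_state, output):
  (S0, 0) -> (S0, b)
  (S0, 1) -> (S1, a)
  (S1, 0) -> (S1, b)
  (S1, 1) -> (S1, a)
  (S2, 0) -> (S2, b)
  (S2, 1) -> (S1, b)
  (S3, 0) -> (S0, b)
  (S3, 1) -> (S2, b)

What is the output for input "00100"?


Step-by-step:
  (S0, 0) -> (S0, b)
  (S0, 0) -> (S0, b)
  (S0, 1) -> (S1, a)
  (S1, 0) -> (S1, b)
  (S1, 0) -> (S1, b)

"bbabb"


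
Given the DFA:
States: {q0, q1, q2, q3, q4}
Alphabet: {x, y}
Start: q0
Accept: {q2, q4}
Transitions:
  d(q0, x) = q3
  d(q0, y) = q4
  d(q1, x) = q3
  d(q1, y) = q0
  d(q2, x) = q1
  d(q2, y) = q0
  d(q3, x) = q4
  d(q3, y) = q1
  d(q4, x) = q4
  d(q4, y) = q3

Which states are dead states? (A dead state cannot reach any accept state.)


Forward reachability from each state:
  q0 -> reaches accept state q4 (live)
  q1 -> reaches accept state q4 (live)
  q2 -> reaches accept state q2 (live)
  q3 -> reaches accept state q4 (live)
  q4 -> reaches accept state q4 (live)

None (all states can reach an accept state)


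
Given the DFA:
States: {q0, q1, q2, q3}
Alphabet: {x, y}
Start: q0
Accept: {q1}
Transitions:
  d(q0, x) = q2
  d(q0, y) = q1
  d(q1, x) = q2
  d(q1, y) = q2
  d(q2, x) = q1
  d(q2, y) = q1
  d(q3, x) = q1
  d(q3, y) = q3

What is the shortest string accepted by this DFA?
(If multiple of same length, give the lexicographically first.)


BFS by string length (lex-first path to each state shown):
  len 0: q0<-""
  len 1: q1<-"y", q2<-"x"
Found accept state at length 1.

"y"


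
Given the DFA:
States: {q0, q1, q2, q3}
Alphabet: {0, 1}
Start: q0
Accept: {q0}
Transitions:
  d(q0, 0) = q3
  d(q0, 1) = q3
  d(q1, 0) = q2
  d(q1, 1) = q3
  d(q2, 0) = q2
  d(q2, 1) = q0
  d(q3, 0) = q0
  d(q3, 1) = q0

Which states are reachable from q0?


BFS from q0:
  layer 0: {q0}
  layer 1: {q3}

{q0, q3}


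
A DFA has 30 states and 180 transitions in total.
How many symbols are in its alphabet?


Each state has exactly one transition per symbol.
|alphabet| = transitions / states = 180 / 30 = 6

6


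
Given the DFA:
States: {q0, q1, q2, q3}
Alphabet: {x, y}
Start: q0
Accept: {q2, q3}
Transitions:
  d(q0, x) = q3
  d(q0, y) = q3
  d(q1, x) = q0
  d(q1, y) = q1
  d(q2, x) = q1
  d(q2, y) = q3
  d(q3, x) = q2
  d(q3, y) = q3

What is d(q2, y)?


Looking up transition d(q2, y)

q3


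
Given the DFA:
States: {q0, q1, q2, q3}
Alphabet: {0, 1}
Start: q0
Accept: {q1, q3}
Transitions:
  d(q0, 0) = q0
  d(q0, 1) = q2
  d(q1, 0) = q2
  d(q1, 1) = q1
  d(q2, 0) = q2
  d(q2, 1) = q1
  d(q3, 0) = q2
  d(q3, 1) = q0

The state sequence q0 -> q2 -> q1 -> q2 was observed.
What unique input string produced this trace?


Trace back each transition to find the symbol:
  q0 --[1]--> q2
  q2 --[1]--> q1
  q1 --[0]--> q2

"110"


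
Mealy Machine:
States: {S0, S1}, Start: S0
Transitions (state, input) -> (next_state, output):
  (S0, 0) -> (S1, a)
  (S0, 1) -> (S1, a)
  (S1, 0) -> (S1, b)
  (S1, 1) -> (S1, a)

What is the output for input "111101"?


Step-by-step:
  (S0, 1) -> (S1, a)
  (S1, 1) -> (S1, a)
  (S1, 1) -> (S1, a)
  (S1, 1) -> (S1, a)
  (S1, 0) -> (S1, b)
  (S1, 1) -> (S1, a)

"aaaaba"


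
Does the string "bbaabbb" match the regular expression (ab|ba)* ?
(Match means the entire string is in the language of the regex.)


|string| = 7; first = 'b'; last = 'b'

No, "bbaabbb" does not match (ab|ba)*


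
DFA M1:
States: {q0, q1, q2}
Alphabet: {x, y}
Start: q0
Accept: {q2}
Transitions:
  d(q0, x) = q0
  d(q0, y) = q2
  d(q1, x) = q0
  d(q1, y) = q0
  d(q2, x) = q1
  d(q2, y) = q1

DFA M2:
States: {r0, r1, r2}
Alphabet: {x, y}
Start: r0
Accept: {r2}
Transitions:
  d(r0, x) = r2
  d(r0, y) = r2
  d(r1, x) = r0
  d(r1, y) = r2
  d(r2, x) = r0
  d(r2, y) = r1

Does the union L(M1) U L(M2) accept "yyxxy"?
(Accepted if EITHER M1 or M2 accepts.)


M1: final=q2 accepted=True
M2: final=r1 accepted=False

Yes, union accepts


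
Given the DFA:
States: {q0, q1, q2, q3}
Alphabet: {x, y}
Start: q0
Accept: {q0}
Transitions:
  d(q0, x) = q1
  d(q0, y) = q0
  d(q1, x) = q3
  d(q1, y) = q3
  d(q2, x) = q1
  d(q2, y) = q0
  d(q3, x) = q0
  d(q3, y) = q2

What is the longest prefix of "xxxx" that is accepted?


Run the DFA, marking each prefix where the state is accepting:
  "" -> q0 [accept]
  "x" -> q1 [reject]
  "xx" -> q3 [reject]
  "xxx" -> q0 [accept]
  "xxxx" -> q1 [reject]

"xxx"


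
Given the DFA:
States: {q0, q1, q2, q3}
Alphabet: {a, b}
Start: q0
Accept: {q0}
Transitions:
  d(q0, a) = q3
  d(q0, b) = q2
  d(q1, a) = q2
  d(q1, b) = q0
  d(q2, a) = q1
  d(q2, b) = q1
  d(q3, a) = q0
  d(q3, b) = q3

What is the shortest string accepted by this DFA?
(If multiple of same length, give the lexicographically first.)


BFS by string length (lex-first path to each state shown):
  len 0: q0<-""
Found accept state at length 0.

"" (empty string)


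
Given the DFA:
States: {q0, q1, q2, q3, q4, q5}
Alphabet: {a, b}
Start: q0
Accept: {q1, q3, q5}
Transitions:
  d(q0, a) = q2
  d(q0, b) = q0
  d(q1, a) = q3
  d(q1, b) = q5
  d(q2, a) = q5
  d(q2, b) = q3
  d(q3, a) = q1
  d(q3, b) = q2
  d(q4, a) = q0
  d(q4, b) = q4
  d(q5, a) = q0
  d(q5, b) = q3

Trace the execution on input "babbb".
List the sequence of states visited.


Input: babbb
d(q0, b) = q0
d(q0, a) = q2
d(q2, b) = q3
d(q3, b) = q2
d(q2, b) = q3


q0 -> q0 -> q2 -> q3 -> q2 -> q3


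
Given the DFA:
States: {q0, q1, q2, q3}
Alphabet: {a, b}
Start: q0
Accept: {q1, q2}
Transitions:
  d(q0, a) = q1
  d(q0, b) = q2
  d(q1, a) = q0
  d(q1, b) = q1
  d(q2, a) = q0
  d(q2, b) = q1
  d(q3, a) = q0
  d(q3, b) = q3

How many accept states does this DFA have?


Accept states listed: {q1, q2}
Counting: q1(1) q2(2)

2


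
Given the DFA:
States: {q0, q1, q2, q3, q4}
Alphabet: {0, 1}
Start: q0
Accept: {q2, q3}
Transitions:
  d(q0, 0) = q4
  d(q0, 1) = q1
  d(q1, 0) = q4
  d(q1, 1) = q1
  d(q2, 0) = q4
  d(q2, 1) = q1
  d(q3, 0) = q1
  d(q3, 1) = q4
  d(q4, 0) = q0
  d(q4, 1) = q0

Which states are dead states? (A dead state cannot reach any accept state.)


Forward reachability from each state:
  q0 -> reaches {q0, q1, q4}, no accept state (dead)
  q1 -> reaches {q0, q1, q4}, no accept state (dead)
  q2 -> reaches accept state q2 (live)
  q3 -> reaches accept state q3 (live)
  q4 -> reaches {q0, q1, q4}, no accept state (dead)

{q0, q1, q4}


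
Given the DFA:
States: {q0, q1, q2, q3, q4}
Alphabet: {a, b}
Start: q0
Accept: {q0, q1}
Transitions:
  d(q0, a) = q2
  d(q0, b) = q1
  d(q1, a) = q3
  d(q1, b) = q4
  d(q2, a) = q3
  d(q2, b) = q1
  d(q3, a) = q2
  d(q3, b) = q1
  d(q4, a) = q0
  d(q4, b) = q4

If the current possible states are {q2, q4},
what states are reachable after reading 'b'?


Apply transition on 'b' from each current state:
  d(q2, b) = q1
  d(q4, b) = q4

{q1, q4}
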